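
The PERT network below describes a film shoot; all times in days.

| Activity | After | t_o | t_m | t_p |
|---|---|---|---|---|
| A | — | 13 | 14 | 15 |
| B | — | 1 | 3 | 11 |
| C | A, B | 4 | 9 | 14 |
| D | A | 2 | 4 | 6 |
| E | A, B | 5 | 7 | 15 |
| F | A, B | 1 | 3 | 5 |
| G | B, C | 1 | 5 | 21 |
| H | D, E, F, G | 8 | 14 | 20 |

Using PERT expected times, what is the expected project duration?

44 days

te_A = (13 + 4·14 + 15)/6 = 84/6 = 14
te_B = (1 + 4·3 + 11)/6 = 24/6 = 4
te_C = (4 + 4·9 + 14)/6 = 54/6 = 9
te_D = (2 + 4·4 + 6)/6 = 24/6 = 4
te_E = (5 + 4·7 + 15)/6 = 48/6 = 8
te_F = (1 + 4·3 + 5)/6 = 18/6 = 3
te_G = (1 + 4·5 + 21)/6 = 42/6 = 7
te_H = (8 + 4·14 + 20)/6 = 84/6 = 14

Forward pass:
ES_A = 0; EF_A = 14
ES_B = 0; EF_B = 4
ES_C = max(EF_A=14, EF_B=4) = 14; EF_C = 14+9 = 23
ES_D = 14; EF_D = 14+4 = 18
ES_E = max(EF_A=14, EF_B=4) = 14; EF_E = 14+8 = 22
ES_F = max(EF_A=14, EF_B=4) = 14; EF_F = 14+3 = 17
ES_G = max(EF_B=4, EF_C=23) = 23; EF_G = 23+7 = 30
ES_H = max(EF_D=18, EF_E=22, EF_F=17, EF_G=30) = 30; EF_H = 30+14 = 44
Expected project duration μ = 44 days. Critical path: A → C → G → H.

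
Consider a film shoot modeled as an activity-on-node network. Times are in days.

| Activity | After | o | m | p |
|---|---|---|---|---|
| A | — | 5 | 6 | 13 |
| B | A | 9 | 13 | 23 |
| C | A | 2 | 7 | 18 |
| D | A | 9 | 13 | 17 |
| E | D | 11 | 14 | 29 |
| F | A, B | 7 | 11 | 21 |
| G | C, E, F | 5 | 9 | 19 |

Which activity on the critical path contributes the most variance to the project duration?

te_A = (5 + 4·6 + 13)/6 = 42/6 = 7; σ²_A = ((13−5)/6)² = 1.778
te_B = (9 + 4·13 + 23)/6 = 84/6 = 14; σ²_B = ((23−9)/6)² = 5.444
te_C = (2 + 4·7 + 18)/6 = 48/6 = 8; σ²_C = ((18−2)/6)² = 7.111
te_D = (9 + 4·13 + 17)/6 = 78/6 = 13; σ²_D = ((17−9)/6)² = 1.778
te_E = (11 + 4·14 + 29)/6 = 96/6 = 16; σ²_E = ((29−11)/6)² = 9.000
te_F = (7 + 4·11 + 21)/6 = 72/6 = 12; σ²_F = ((21−7)/6)² = 5.444
te_G = (5 + 4·9 + 19)/6 = 60/6 = 10; σ²_G = ((19−5)/6)² = 5.444

Forward pass:
ES_A = 0; EF_A = 7
ES_B = 7; EF_B = 7+14 = 21
ES_C = 7; EF_C = 7+8 = 15
ES_D = 7; EF_D = 7+13 = 20
ES_E = 20; EF_E = 20+16 = 36
ES_F = max(EF_A=7, EF_B=21) = 21; EF_F = 21+12 = 33
ES_G = max(EF_C=15, EF_E=36, EF_F=33) = 36; EF_G = 36+10 = 46
Expected project duration μ = 46 days. Critical path: A → D → E → G.

Variances on critical path: σ²_A=1.778, σ²_D=1.778, σ²_E=9.000, σ²_G=5.444.
Largest is σ²_E = 9.000.

E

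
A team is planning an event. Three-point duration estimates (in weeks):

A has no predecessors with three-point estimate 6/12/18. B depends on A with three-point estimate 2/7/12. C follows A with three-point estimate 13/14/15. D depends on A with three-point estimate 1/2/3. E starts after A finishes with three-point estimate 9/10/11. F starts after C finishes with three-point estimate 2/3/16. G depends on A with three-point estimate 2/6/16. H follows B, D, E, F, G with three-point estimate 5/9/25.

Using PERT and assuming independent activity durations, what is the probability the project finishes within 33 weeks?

te_A = (6 + 4·12 + 18)/6 = 72/6 = 12; σ²_A = ((18−6)/6)² = 4.000
te_B = (2 + 4·7 + 12)/6 = 42/6 = 7; σ²_B = ((12−2)/6)² = 2.778
te_C = (13 + 4·14 + 15)/6 = 84/6 = 14; σ²_C = ((15−13)/6)² = 0.111
te_D = (1 + 4·2 + 3)/6 = 12/6 = 2; σ²_D = ((3−1)/6)² = 0.111
te_E = (9 + 4·10 + 11)/6 = 60/6 = 10; σ²_E = ((11−9)/6)² = 0.111
te_F = (2 + 4·3 + 16)/6 = 30/6 = 5; σ²_F = ((16−2)/6)² = 5.444
te_G = (2 + 4·6 + 16)/6 = 42/6 = 7; σ²_G = ((16−2)/6)² = 5.444
te_H = (5 + 4·9 + 25)/6 = 66/6 = 11; σ²_H = ((25−5)/6)² = 11.111

Forward pass:
ES_A = 0; EF_A = 12
ES_B = 12; EF_B = 12+7 = 19
ES_C = 12; EF_C = 12+14 = 26
ES_D = 12; EF_D = 12+2 = 14
ES_E = 12; EF_E = 12+10 = 22
ES_F = 26; EF_F = 26+5 = 31
ES_G = 12; EF_G = 12+7 = 19
ES_H = max(EF_B=19, EF_D=14, EF_E=22, EF_F=31, EF_G=19) = 31; EF_H = 31+11 = 42
Expected project duration μ = 42 weeks. Critical path: A → C → F → H.

Variance along critical path = 4.000 + 0.111 + 5.444 + 11.111 = 20.667; σ = √20.667 = 4.546 weeks.
Z = (33 − 42) / 4.546 = -1.980
P(T ≤ 33) = Φ(-1.980) ≈ 0.024

0.024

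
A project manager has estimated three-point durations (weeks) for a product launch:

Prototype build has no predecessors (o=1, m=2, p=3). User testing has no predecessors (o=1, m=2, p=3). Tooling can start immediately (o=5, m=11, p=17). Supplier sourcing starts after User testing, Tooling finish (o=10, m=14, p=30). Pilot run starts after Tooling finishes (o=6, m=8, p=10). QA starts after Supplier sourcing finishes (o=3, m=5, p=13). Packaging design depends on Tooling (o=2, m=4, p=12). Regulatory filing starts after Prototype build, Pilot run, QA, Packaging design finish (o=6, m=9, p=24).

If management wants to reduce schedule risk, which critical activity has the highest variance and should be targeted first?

Supplier sourcing

te_Prototype build = (1 + 4·2 + 3)/6 = 12/6 = 2; σ²_Prototype build = ((3−1)/6)² = 0.111
te_User testing = (1 + 4·2 + 3)/6 = 12/6 = 2; σ²_User testing = ((3−1)/6)² = 0.111
te_Tooling = (5 + 4·11 + 17)/6 = 66/6 = 11; σ²_Tooling = ((17−5)/6)² = 4.000
te_Supplier sourcing = (10 + 4·14 + 30)/6 = 96/6 = 16; σ²_Supplier sourcing = ((30−10)/6)² = 11.111
te_Pilot run = (6 + 4·8 + 10)/6 = 48/6 = 8; σ²_Pilot run = ((10−6)/6)² = 0.444
te_QA = (3 + 4·5 + 13)/6 = 36/6 = 6; σ²_QA = ((13−3)/6)² = 2.778
te_Packaging design = (2 + 4·4 + 12)/6 = 30/6 = 5; σ²_Packaging design = ((12−2)/6)² = 2.778
te_Regulatory filing = (6 + 4·9 + 24)/6 = 66/6 = 11; σ²_Regulatory filing = ((24−6)/6)² = 9.000

Forward pass:
ES_Prototype build = 0; EF_Prototype build = 2
ES_User testing = 0; EF_User testing = 2
ES_Tooling = 0; EF_Tooling = 11
ES_Supplier sourcing = max(EF_User testing=2, EF_Tooling=11) = 11; EF_Supplier sourcing = 11+16 = 27
ES_Pilot run = 11; EF_Pilot run = 11+8 = 19
ES_QA = 27; EF_QA = 27+6 = 33
ES_Packaging design = 11; EF_Packaging design = 11+5 = 16
ES_Regulatory filing = max(EF_Prototype build=2, EF_Pilot run=19, EF_QA=33, EF_Packaging design=16) = 33; EF_Regulatory filing = 33+11 = 44
Expected project duration μ = 44 weeks. Critical path: Tooling → Supplier sourcing → QA → Regulatory filing.

Variances on critical path: σ²_Tooling=4.000, σ²_Supplier sourcing=11.111, σ²_QA=2.778, σ²_Regulatory filing=9.000.
Largest is σ²_Supplier sourcing = 11.111.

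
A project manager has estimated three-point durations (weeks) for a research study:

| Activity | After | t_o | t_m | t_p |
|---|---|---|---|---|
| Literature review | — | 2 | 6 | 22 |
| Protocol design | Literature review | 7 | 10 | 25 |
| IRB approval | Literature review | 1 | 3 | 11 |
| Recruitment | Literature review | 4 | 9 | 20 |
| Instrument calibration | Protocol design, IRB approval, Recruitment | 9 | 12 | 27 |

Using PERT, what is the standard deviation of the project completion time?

5.40 weeks

te_Literature review = (2 + 4·6 + 22)/6 = 48/6 = 8; σ²_Literature review = ((22−2)/6)² = 11.111
te_Protocol design = (7 + 4·10 + 25)/6 = 72/6 = 12; σ²_Protocol design = ((25−7)/6)² = 9.000
te_IRB approval = (1 + 4·3 + 11)/6 = 24/6 = 4; σ²_IRB approval = ((11−1)/6)² = 2.778
te_Recruitment = (4 + 4·9 + 20)/6 = 60/6 = 10; σ²_Recruitment = ((20−4)/6)² = 7.111
te_Instrument calibration = (9 + 4·12 + 27)/6 = 84/6 = 14; σ²_Instrument calibration = ((27−9)/6)² = 9.000

Forward pass:
ES_Literature review = 0; EF_Literature review = 8
ES_Protocol design = 8; EF_Protocol design = 8+12 = 20
ES_IRB approval = 8; EF_IRB approval = 8+4 = 12
ES_Recruitment = 8; EF_Recruitment = 8+10 = 18
ES_Instrument calibration = max(EF_Protocol design=20, EF_IRB approval=12, EF_Recruitment=18) = 20; EF_Instrument calibration = 20+14 = 34
Expected project duration μ = 34 weeks. Critical path: Literature review → Protocol design → Instrument calibration.

Variance along critical path = 11.111 + 9.000 + 9.000 = 29.111
σ = √29.111 = 5.395 weeks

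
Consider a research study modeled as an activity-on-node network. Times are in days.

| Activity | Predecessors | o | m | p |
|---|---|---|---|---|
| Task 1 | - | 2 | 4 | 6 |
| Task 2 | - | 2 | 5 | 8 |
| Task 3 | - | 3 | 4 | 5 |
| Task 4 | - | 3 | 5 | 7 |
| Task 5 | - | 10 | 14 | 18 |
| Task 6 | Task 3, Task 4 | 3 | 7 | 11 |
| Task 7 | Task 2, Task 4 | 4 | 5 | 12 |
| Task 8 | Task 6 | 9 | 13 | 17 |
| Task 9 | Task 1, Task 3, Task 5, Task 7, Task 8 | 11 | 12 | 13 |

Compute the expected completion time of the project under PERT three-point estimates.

te_Task 1 = (2 + 4·4 + 6)/6 = 24/6 = 4
te_Task 2 = (2 + 4·5 + 8)/6 = 30/6 = 5
te_Task 3 = (3 + 4·4 + 5)/6 = 24/6 = 4
te_Task 4 = (3 + 4·5 + 7)/6 = 30/6 = 5
te_Task 5 = (10 + 4·14 + 18)/6 = 84/6 = 14
te_Task 6 = (3 + 4·7 + 11)/6 = 42/6 = 7
te_Task 7 = (4 + 4·5 + 12)/6 = 36/6 = 6
te_Task 8 = (9 + 4·13 + 17)/6 = 78/6 = 13
te_Task 9 = (11 + 4·12 + 13)/6 = 72/6 = 12

Forward pass:
ES_Task 1 = 0; EF_Task 1 = 4
ES_Task 2 = 0; EF_Task 2 = 5
ES_Task 3 = 0; EF_Task 3 = 4
ES_Task 4 = 0; EF_Task 4 = 5
ES_Task 5 = 0; EF_Task 5 = 14
ES_Task 6 = max(EF_Task 3=4, EF_Task 4=5) = 5; EF_Task 6 = 5+7 = 12
ES_Task 7 = max(EF_Task 2=5, EF_Task 4=5) = 5; EF_Task 7 = 5+6 = 11
ES_Task 8 = 12; EF_Task 8 = 12+13 = 25
ES_Task 9 = max(EF_Task 1=4, EF_Task 3=4, EF_Task 5=14, EF_Task 7=11, EF_Task 8=25) = 25; EF_Task 9 = 25+12 = 37
Expected project duration μ = 37 days. Critical path: Task 4 → Task 6 → Task 8 → Task 9.

37 days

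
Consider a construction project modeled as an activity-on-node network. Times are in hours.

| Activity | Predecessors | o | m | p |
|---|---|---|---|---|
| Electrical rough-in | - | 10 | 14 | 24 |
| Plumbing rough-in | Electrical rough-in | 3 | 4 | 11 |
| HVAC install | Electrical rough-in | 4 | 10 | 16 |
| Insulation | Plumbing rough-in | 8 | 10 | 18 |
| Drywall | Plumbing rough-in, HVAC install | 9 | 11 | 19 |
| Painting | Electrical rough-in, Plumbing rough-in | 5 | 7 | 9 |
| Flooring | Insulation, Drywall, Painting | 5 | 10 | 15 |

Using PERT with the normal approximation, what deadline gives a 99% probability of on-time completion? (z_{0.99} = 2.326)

56.0 hours

te_Electrical rough-in = (10 + 4·14 + 24)/6 = 90/6 = 15; σ²_Electrical rough-in = ((24−10)/6)² = 5.444
te_Plumbing rough-in = (3 + 4·4 + 11)/6 = 30/6 = 5; σ²_Plumbing rough-in = ((11−3)/6)² = 1.778
te_HVAC install = (4 + 4·10 + 16)/6 = 60/6 = 10; σ²_HVAC install = ((16−4)/6)² = 4.000
te_Insulation = (8 + 4·10 + 18)/6 = 66/6 = 11; σ²_Insulation = ((18−8)/6)² = 2.778
te_Drywall = (9 + 4·11 + 19)/6 = 72/6 = 12; σ²_Drywall = ((19−9)/6)² = 2.778
te_Painting = (5 + 4·7 + 9)/6 = 42/6 = 7; σ²_Painting = ((9−5)/6)² = 0.444
te_Flooring = (5 + 4·10 + 15)/6 = 60/6 = 10; σ²_Flooring = ((15−5)/6)² = 2.778

Forward pass:
ES_Electrical rough-in = 0; EF_Electrical rough-in = 15
ES_Plumbing rough-in = 15; EF_Plumbing rough-in = 15+5 = 20
ES_HVAC install = 15; EF_HVAC install = 15+10 = 25
ES_Insulation = 20; EF_Insulation = 20+11 = 31
ES_Drywall = max(EF_Plumbing rough-in=20, EF_HVAC install=25) = 25; EF_Drywall = 25+12 = 37
ES_Painting = max(EF_Electrical rough-in=15, EF_Plumbing rough-in=20) = 20; EF_Painting = 20+7 = 27
ES_Flooring = max(EF_Insulation=31, EF_Drywall=37, EF_Painting=27) = 37; EF_Flooring = 37+10 = 47
Expected project duration μ = 47 hours. Critical path: Electrical rough-in → HVAC install → Drywall → Flooring.

Variance along critical path = 5.444 + 4.000 + 2.778 + 2.778 = 15.000; σ = 3.873 hours.
D = μ + z·σ = 47 + 2.326·3.873 = 56.0 hours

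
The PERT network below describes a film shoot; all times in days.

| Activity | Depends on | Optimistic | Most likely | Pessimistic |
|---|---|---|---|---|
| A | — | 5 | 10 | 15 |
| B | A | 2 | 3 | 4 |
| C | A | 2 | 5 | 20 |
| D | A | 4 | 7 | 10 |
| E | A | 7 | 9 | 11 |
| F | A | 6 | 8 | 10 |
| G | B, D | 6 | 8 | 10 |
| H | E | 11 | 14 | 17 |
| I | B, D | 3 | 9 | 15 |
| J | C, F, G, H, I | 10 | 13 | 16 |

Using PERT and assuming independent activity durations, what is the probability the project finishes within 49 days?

0.905

te_A = (5 + 4·10 + 15)/6 = 60/6 = 10; σ²_A = ((15−5)/6)² = 2.778
te_B = (2 + 4·3 + 4)/6 = 18/6 = 3; σ²_B = ((4−2)/6)² = 0.111
te_C = (2 + 4·5 + 20)/6 = 42/6 = 7; σ²_C = ((20−2)/6)² = 9.000
te_D = (4 + 4·7 + 10)/6 = 42/6 = 7; σ²_D = ((10−4)/6)² = 1.000
te_E = (7 + 4·9 + 11)/6 = 54/6 = 9; σ²_E = ((11−7)/6)² = 0.444
te_F = (6 + 4·8 + 10)/6 = 48/6 = 8; σ²_F = ((10−6)/6)² = 0.444
te_G = (6 + 4·8 + 10)/6 = 48/6 = 8; σ²_G = ((10−6)/6)² = 0.444
te_H = (11 + 4·14 + 17)/6 = 84/6 = 14; σ²_H = ((17−11)/6)² = 1.000
te_I = (3 + 4·9 + 15)/6 = 54/6 = 9; σ²_I = ((15−3)/6)² = 4.000
te_J = (10 + 4·13 + 16)/6 = 78/6 = 13; σ²_J = ((16−10)/6)² = 1.000

Forward pass:
ES_A = 0; EF_A = 10
ES_B = 10; EF_B = 10+3 = 13
ES_C = 10; EF_C = 10+7 = 17
ES_D = 10; EF_D = 10+7 = 17
ES_E = 10; EF_E = 10+9 = 19
ES_F = 10; EF_F = 10+8 = 18
ES_G = max(EF_B=13, EF_D=17) = 17; EF_G = 17+8 = 25
ES_H = 19; EF_H = 19+14 = 33
ES_I = max(EF_B=13, EF_D=17) = 17; EF_I = 17+9 = 26
ES_J = max(EF_C=17, EF_F=18, EF_G=25, EF_H=33, EF_I=26) = 33; EF_J = 33+13 = 46
Expected project duration μ = 46 days. Critical path: A → E → H → J.

Variance along critical path = 2.778 + 0.444 + 1.000 + 1.000 = 5.222; σ = √5.222 = 2.285 days.
Z = (49 − 46) / 2.285 = 1.313
P(T ≤ 49) = Φ(1.313) ≈ 0.905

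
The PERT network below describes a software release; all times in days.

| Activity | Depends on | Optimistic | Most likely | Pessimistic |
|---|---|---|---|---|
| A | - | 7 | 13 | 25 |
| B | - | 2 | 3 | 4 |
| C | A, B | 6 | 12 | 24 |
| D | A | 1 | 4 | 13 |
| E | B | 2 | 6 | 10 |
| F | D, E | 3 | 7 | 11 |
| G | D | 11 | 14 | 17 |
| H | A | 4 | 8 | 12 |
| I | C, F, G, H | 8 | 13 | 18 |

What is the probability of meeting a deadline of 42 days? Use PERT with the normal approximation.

0.164

te_A = (7 + 4·13 + 25)/6 = 84/6 = 14; σ²_A = ((25−7)/6)² = 9.000
te_B = (2 + 4·3 + 4)/6 = 18/6 = 3; σ²_B = ((4−2)/6)² = 0.111
te_C = (6 + 4·12 + 24)/6 = 78/6 = 13; σ²_C = ((24−6)/6)² = 9.000
te_D = (1 + 4·4 + 13)/6 = 30/6 = 5; σ²_D = ((13−1)/6)² = 4.000
te_E = (2 + 4·6 + 10)/6 = 36/6 = 6; σ²_E = ((10−2)/6)² = 1.778
te_F = (3 + 4·7 + 11)/6 = 42/6 = 7; σ²_F = ((11−3)/6)² = 1.778
te_G = (11 + 4·14 + 17)/6 = 84/6 = 14; σ²_G = ((17−11)/6)² = 1.000
te_H = (4 + 4·8 + 12)/6 = 48/6 = 8; σ²_H = ((12−4)/6)² = 1.778
te_I = (8 + 4·13 + 18)/6 = 78/6 = 13; σ²_I = ((18−8)/6)² = 2.778

Forward pass:
ES_A = 0; EF_A = 14
ES_B = 0; EF_B = 3
ES_C = max(EF_A=14, EF_B=3) = 14; EF_C = 14+13 = 27
ES_D = 14; EF_D = 14+5 = 19
ES_E = 3; EF_E = 3+6 = 9
ES_F = max(EF_D=19, EF_E=9) = 19; EF_F = 19+7 = 26
ES_G = 19; EF_G = 19+14 = 33
ES_H = 14; EF_H = 14+8 = 22
ES_I = max(EF_C=27, EF_F=26, EF_G=33, EF_H=22) = 33; EF_I = 33+13 = 46
Expected project duration μ = 46 days. Critical path: A → D → G → I.

Variance along critical path = 9.000 + 4.000 + 1.000 + 2.778 = 16.778; σ = √16.778 = 4.096 days.
Z = (42 − 46) / 4.096 = -0.977
P(T ≤ 42) = Φ(-0.977) ≈ 0.164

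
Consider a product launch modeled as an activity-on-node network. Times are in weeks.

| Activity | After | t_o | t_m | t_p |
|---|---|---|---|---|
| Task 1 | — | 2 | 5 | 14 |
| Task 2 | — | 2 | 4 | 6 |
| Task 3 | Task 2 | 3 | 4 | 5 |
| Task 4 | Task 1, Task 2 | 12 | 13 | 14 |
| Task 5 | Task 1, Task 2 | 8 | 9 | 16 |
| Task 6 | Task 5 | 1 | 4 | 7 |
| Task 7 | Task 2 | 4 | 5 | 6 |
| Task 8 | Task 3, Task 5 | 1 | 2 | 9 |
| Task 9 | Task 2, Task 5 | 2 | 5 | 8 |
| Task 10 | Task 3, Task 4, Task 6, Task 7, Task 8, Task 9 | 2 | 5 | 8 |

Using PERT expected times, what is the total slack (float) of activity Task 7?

te_Task 1 = (2 + 4·5 + 14)/6 = 36/6 = 6
te_Task 2 = (2 + 4·4 + 6)/6 = 24/6 = 4
te_Task 3 = (3 + 4·4 + 5)/6 = 24/6 = 4
te_Task 4 = (12 + 4·13 + 14)/6 = 78/6 = 13
te_Task 5 = (8 + 4·9 + 16)/6 = 60/6 = 10
te_Task 6 = (1 + 4·4 + 7)/6 = 24/6 = 4
te_Task 7 = (4 + 4·5 + 6)/6 = 30/6 = 5
te_Task 8 = (1 + 4·2 + 9)/6 = 18/6 = 3
te_Task 9 = (2 + 4·5 + 8)/6 = 30/6 = 5
te_Task 10 = (2 + 4·5 + 8)/6 = 30/6 = 5

Forward pass:
ES_Task 1 = 0; EF_Task 1 = 6
ES_Task 2 = 0; EF_Task 2 = 4
ES_Task 3 = 4; EF_Task 3 = 4+4 = 8
ES_Task 4 = max(EF_Task 1=6, EF_Task 2=4) = 6; EF_Task 4 = 6+13 = 19
ES_Task 5 = max(EF_Task 1=6, EF_Task 2=4) = 6; EF_Task 5 = 6+10 = 16
ES_Task 6 = 16; EF_Task 6 = 16+4 = 20
ES_Task 7 = 4; EF_Task 7 = 4+5 = 9
ES_Task 8 = max(EF_Task 3=8, EF_Task 5=16) = 16; EF_Task 8 = 16+3 = 19
ES_Task 9 = max(EF_Task 2=4, EF_Task 5=16) = 16; EF_Task 9 = 16+5 = 21
ES_Task 10 = max(EF_Task 3=8, EF_Task 4=19, EF_Task 6=20, EF_Task 7=9, EF_Task 8=19, EF_Task 9=21) = 21; EF_Task 10 = 21+5 = 26
Expected project duration μ = 26 weeks. Critical path: Task 1 → Task 5 → Task 9 → Task 10.

Backward pass:
LF_Task 10 = 26; LS_Task 10 = 26−5 = 21
LF_Task 9 = LS_Task 10 = 21; LS_Task 9 = 21−5 = 16
LF_Task 8 = LS_Task 10 = 21; LS_Task 8 = 21−3 = 18
LF_Task 7 = LS_Task 10 = 21; LS_Task 7 = 21−5 = 16
LF_Task 6 = LS_Task 10 = 21; LS_Task 6 = 21−4 = 17
LF_Task 5 = min(LS_Task 6=17, LS_Task 8=18, LS_Task 9=16) = 16; LS_Task 5 = 16−10 = 6
LF_Task 4 = LS_Task 10 = 21; LS_Task 4 = 21−13 = 8
LF_Task 3 = min(LS_Task 8=18, LS_Task 10=21) = 18; LS_Task 3 = 18−4 = 14
LF_Task 2 = min(LS_Task 3=14, LS_Task 4=8, LS_Task 5=6, LS_Task 7=16, LS_Task 9=16) = 6; LS_Task 2 = 6−4 = 2
LF_Task 1 = min(LS_Task 4=8, LS_Task 5=6) = 6; LS_Task 1 = 6−6 = 0
Slack_Task 7 = LS_Task 7 − ES_Task 7 = 16 − 4 = 12

12 weeks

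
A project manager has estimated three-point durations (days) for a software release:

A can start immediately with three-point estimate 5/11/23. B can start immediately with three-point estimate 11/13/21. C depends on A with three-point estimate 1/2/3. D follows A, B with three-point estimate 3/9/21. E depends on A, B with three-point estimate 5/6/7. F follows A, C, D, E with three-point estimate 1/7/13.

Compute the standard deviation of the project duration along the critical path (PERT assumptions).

te_A = (5 + 4·11 + 23)/6 = 72/6 = 12; σ²_A = ((23−5)/6)² = 9.000
te_B = (11 + 4·13 + 21)/6 = 84/6 = 14; σ²_B = ((21−11)/6)² = 2.778
te_C = (1 + 4·2 + 3)/6 = 12/6 = 2; σ²_C = ((3−1)/6)² = 0.111
te_D = (3 + 4·9 + 21)/6 = 60/6 = 10; σ²_D = ((21−3)/6)² = 9.000
te_E = (5 + 4·6 + 7)/6 = 36/6 = 6; σ²_E = ((7−5)/6)² = 0.111
te_F = (1 + 4·7 + 13)/6 = 42/6 = 7; σ²_F = ((13−1)/6)² = 4.000

Forward pass:
ES_A = 0; EF_A = 12
ES_B = 0; EF_B = 14
ES_C = 12; EF_C = 12+2 = 14
ES_D = max(EF_A=12, EF_B=14) = 14; EF_D = 14+10 = 24
ES_E = max(EF_A=12, EF_B=14) = 14; EF_E = 14+6 = 20
ES_F = max(EF_A=12, EF_C=14, EF_D=24, EF_E=20) = 24; EF_F = 24+7 = 31
Expected project duration μ = 31 days. Critical path: B → D → F.

Variance along critical path = 2.778 + 9.000 + 4.000 = 15.778
σ = √15.778 = 3.972 days

3.97 days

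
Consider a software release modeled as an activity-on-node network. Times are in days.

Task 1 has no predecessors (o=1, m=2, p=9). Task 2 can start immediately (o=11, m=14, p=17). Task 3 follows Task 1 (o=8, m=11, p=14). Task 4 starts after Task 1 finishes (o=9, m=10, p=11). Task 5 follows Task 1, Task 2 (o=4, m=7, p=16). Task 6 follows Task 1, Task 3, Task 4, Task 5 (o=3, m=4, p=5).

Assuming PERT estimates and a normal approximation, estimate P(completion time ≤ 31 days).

0.987

te_Task 1 = (1 + 4·2 + 9)/6 = 18/6 = 3; σ²_Task 1 = ((9−1)/6)² = 1.778
te_Task 2 = (11 + 4·14 + 17)/6 = 84/6 = 14; σ²_Task 2 = ((17−11)/6)² = 1.000
te_Task 3 = (8 + 4·11 + 14)/6 = 66/6 = 11; σ²_Task 3 = ((14−8)/6)² = 1.000
te_Task 4 = (9 + 4·10 + 11)/6 = 60/6 = 10; σ²_Task 4 = ((11−9)/6)² = 0.111
te_Task 5 = (4 + 4·7 + 16)/6 = 48/6 = 8; σ²_Task 5 = ((16−4)/6)² = 4.000
te_Task 6 = (3 + 4·4 + 5)/6 = 24/6 = 4; σ²_Task 6 = ((5−3)/6)² = 0.111

Forward pass:
ES_Task 1 = 0; EF_Task 1 = 3
ES_Task 2 = 0; EF_Task 2 = 14
ES_Task 3 = 3; EF_Task 3 = 3+11 = 14
ES_Task 4 = 3; EF_Task 4 = 3+10 = 13
ES_Task 5 = max(EF_Task 1=3, EF_Task 2=14) = 14; EF_Task 5 = 14+8 = 22
ES_Task 6 = max(EF_Task 1=3, EF_Task 3=14, EF_Task 4=13, EF_Task 5=22) = 22; EF_Task 6 = 22+4 = 26
Expected project duration μ = 26 days. Critical path: Task 2 → Task 5 → Task 6.

Variance along critical path = 1.000 + 4.000 + 0.111 = 5.111; σ = √5.111 = 2.261 days.
Z = (31 − 26) / 2.261 = 2.212
P(T ≤ 31) = Φ(2.212) ≈ 0.987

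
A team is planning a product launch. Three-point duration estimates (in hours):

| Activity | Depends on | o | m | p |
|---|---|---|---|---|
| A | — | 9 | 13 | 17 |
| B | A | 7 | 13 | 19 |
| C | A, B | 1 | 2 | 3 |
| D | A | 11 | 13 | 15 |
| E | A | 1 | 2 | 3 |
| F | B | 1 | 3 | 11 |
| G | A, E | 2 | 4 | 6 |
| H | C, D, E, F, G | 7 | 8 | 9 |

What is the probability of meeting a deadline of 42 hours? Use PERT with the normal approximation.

te_A = (9 + 4·13 + 17)/6 = 78/6 = 13; σ²_A = ((17−9)/6)² = 1.778
te_B = (7 + 4·13 + 19)/6 = 78/6 = 13; σ²_B = ((19−7)/6)² = 4.000
te_C = (1 + 4·2 + 3)/6 = 12/6 = 2; σ²_C = ((3−1)/6)² = 0.111
te_D = (11 + 4·13 + 15)/6 = 78/6 = 13; σ²_D = ((15−11)/6)² = 0.444
te_E = (1 + 4·2 + 3)/6 = 12/6 = 2; σ²_E = ((3−1)/6)² = 0.111
te_F = (1 + 4·3 + 11)/6 = 24/6 = 4; σ²_F = ((11−1)/6)² = 2.778
te_G = (2 + 4·4 + 6)/6 = 24/6 = 4; σ²_G = ((6−2)/6)² = 0.444
te_H = (7 + 4·8 + 9)/6 = 48/6 = 8; σ²_H = ((9−7)/6)² = 0.111

Forward pass:
ES_A = 0; EF_A = 13
ES_B = 13; EF_B = 13+13 = 26
ES_C = max(EF_A=13, EF_B=26) = 26; EF_C = 26+2 = 28
ES_D = 13; EF_D = 13+13 = 26
ES_E = 13; EF_E = 13+2 = 15
ES_F = 26; EF_F = 26+4 = 30
ES_G = max(EF_A=13, EF_E=15) = 15; EF_G = 15+4 = 19
ES_H = max(EF_C=28, EF_D=26, EF_E=15, EF_F=30, EF_G=19) = 30; EF_H = 30+8 = 38
Expected project duration μ = 38 hours. Critical path: A → B → F → H.

Variance along critical path = 1.778 + 4.000 + 2.778 + 0.111 = 8.667; σ = √8.667 = 2.944 hours.
Z = (42 − 38) / 2.944 = 1.359
P(T ≤ 42) = Φ(1.359) ≈ 0.913

0.913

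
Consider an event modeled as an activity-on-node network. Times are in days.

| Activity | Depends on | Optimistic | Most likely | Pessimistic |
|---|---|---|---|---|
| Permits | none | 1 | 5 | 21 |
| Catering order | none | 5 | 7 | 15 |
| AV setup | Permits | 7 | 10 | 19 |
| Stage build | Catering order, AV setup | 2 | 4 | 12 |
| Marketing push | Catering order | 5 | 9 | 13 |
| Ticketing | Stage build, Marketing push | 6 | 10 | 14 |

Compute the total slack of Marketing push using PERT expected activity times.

6 days

te_Permits = (1 + 4·5 + 21)/6 = 42/6 = 7
te_Catering order = (5 + 4·7 + 15)/6 = 48/6 = 8
te_AV setup = (7 + 4·10 + 19)/6 = 66/6 = 11
te_Stage build = (2 + 4·4 + 12)/6 = 30/6 = 5
te_Marketing push = (5 + 4·9 + 13)/6 = 54/6 = 9
te_Ticketing = (6 + 4·10 + 14)/6 = 60/6 = 10

Forward pass:
ES_Permits = 0; EF_Permits = 7
ES_Catering order = 0; EF_Catering order = 8
ES_AV setup = 7; EF_AV setup = 7+11 = 18
ES_Stage build = max(EF_Catering order=8, EF_AV setup=18) = 18; EF_Stage build = 18+5 = 23
ES_Marketing push = 8; EF_Marketing push = 8+9 = 17
ES_Ticketing = max(EF_Stage build=23, EF_Marketing push=17) = 23; EF_Ticketing = 23+10 = 33
Expected project duration μ = 33 days. Critical path: Permits → AV setup → Stage build → Ticketing.

Backward pass:
LF_Ticketing = 33; LS_Ticketing = 33−10 = 23
LF_Marketing push = LS_Ticketing = 23; LS_Marketing push = 23−9 = 14
LF_Stage build = LS_Ticketing = 23; LS_Stage build = 23−5 = 18
LF_AV setup = LS_Stage build = 18; LS_AV setup = 18−11 = 7
LF_Catering order = min(LS_Stage build=18, LS_Marketing push=14) = 14; LS_Catering order = 14−8 = 6
LF_Permits = LS_AV setup = 7; LS_Permits = 7−7 = 0
Slack_Marketing push = LS_Marketing push − ES_Marketing push = 14 − 8 = 6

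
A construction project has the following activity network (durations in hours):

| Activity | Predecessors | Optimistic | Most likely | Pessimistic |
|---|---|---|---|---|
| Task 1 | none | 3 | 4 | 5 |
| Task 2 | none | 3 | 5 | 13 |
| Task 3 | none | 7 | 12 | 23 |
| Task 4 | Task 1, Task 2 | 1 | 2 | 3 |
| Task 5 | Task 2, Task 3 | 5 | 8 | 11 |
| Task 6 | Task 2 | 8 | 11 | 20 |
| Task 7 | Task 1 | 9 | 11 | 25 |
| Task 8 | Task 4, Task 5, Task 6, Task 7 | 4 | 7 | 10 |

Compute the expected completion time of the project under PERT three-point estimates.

te_Task 1 = (3 + 4·4 + 5)/6 = 24/6 = 4
te_Task 2 = (3 + 4·5 + 13)/6 = 36/6 = 6
te_Task 3 = (7 + 4·12 + 23)/6 = 78/6 = 13
te_Task 4 = (1 + 4·2 + 3)/6 = 12/6 = 2
te_Task 5 = (5 + 4·8 + 11)/6 = 48/6 = 8
te_Task 6 = (8 + 4·11 + 20)/6 = 72/6 = 12
te_Task 7 = (9 + 4·11 + 25)/6 = 78/6 = 13
te_Task 8 = (4 + 4·7 + 10)/6 = 42/6 = 7

Forward pass:
ES_Task 1 = 0; EF_Task 1 = 4
ES_Task 2 = 0; EF_Task 2 = 6
ES_Task 3 = 0; EF_Task 3 = 13
ES_Task 4 = max(EF_Task 1=4, EF_Task 2=6) = 6; EF_Task 4 = 6+2 = 8
ES_Task 5 = max(EF_Task 2=6, EF_Task 3=13) = 13; EF_Task 5 = 13+8 = 21
ES_Task 6 = 6; EF_Task 6 = 6+12 = 18
ES_Task 7 = 4; EF_Task 7 = 4+13 = 17
ES_Task 8 = max(EF_Task 4=8, EF_Task 5=21, EF_Task 6=18, EF_Task 7=17) = 21; EF_Task 8 = 21+7 = 28
Expected project duration μ = 28 hours. Critical path: Task 3 → Task 5 → Task 8.

28 hours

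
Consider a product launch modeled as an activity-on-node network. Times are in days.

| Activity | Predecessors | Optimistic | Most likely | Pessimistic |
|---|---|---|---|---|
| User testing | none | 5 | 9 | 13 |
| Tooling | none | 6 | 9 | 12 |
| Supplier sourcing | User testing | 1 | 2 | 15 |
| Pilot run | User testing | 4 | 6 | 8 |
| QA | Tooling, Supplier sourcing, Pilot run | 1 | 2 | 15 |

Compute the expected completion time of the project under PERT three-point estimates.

19 days

te_User testing = (5 + 4·9 + 13)/6 = 54/6 = 9
te_Tooling = (6 + 4·9 + 12)/6 = 54/6 = 9
te_Supplier sourcing = (1 + 4·2 + 15)/6 = 24/6 = 4
te_Pilot run = (4 + 4·6 + 8)/6 = 36/6 = 6
te_QA = (1 + 4·2 + 15)/6 = 24/6 = 4

Forward pass:
ES_User testing = 0; EF_User testing = 9
ES_Tooling = 0; EF_Tooling = 9
ES_Supplier sourcing = 9; EF_Supplier sourcing = 9+4 = 13
ES_Pilot run = 9; EF_Pilot run = 9+6 = 15
ES_QA = max(EF_Tooling=9, EF_Supplier sourcing=13, EF_Pilot run=15) = 15; EF_QA = 15+4 = 19
Expected project duration μ = 19 days. Critical path: User testing → Pilot run → QA.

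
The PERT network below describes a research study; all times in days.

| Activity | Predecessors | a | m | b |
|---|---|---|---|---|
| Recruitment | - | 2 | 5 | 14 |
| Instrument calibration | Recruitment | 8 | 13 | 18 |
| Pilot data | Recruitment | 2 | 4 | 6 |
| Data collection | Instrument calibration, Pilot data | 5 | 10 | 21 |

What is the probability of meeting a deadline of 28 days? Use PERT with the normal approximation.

0.296

te_Recruitment = (2 + 4·5 + 14)/6 = 36/6 = 6; σ²_Recruitment = ((14−2)/6)² = 4.000
te_Instrument calibration = (8 + 4·13 + 18)/6 = 78/6 = 13; σ²_Instrument calibration = ((18−8)/6)² = 2.778
te_Pilot data = (2 + 4·4 + 6)/6 = 24/6 = 4; σ²_Pilot data = ((6−2)/6)² = 0.444
te_Data collection = (5 + 4·10 + 21)/6 = 66/6 = 11; σ²_Data collection = ((21−5)/6)² = 7.111

Forward pass:
ES_Recruitment = 0; EF_Recruitment = 6
ES_Instrument calibration = 6; EF_Instrument calibration = 6+13 = 19
ES_Pilot data = 6; EF_Pilot data = 6+4 = 10
ES_Data collection = max(EF_Instrument calibration=19, EF_Pilot data=10) = 19; EF_Data collection = 19+11 = 30
Expected project duration μ = 30 days. Critical path: Recruitment → Instrument calibration → Data collection.

Variance along critical path = 4.000 + 2.778 + 7.111 = 13.889; σ = √13.889 = 3.727 days.
Z = (28 − 30) / 3.727 = -0.537
P(T ≤ 28) = Φ(-0.537) ≈ 0.296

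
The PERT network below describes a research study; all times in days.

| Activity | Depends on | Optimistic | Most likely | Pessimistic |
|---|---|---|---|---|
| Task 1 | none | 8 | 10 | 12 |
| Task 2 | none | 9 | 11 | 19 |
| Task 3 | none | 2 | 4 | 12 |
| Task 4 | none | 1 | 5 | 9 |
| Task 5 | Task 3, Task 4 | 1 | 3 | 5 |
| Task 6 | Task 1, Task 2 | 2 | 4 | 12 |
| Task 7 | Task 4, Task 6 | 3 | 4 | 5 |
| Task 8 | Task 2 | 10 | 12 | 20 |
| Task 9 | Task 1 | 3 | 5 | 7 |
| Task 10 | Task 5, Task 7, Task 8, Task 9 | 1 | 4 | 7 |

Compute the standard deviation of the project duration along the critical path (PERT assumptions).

te_Task 1 = (8 + 4·10 + 12)/6 = 60/6 = 10; σ²_Task 1 = ((12−8)/6)² = 0.444
te_Task 2 = (9 + 4·11 + 19)/6 = 72/6 = 12; σ²_Task 2 = ((19−9)/6)² = 2.778
te_Task 3 = (2 + 4·4 + 12)/6 = 30/6 = 5; σ²_Task 3 = ((12−2)/6)² = 2.778
te_Task 4 = (1 + 4·5 + 9)/6 = 30/6 = 5; σ²_Task 4 = ((9−1)/6)² = 1.778
te_Task 5 = (1 + 4·3 + 5)/6 = 18/6 = 3; σ²_Task 5 = ((5−1)/6)² = 0.444
te_Task 6 = (2 + 4·4 + 12)/6 = 30/6 = 5; σ²_Task 6 = ((12−2)/6)² = 2.778
te_Task 7 = (3 + 4·4 + 5)/6 = 24/6 = 4; σ²_Task 7 = ((5−3)/6)² = 0.111
te_Task 8 = (10 + 4·12 + 20)/6 = 78/6 = 13; σ²_Task 8 = ((20−10)/6)² = 2.778
te_Task 9 = (3 + 4·5 + 7)/6 = 30/6 = 5; σ²_Task 9 = ((7−3)/6)² = 0.444
te_Task 10 = (1 + 4·4 + 7)/6 = 24/6 = 4; σ²_Task 10 = ((7−1)/6)² = 1.000

Forward pass:
ES_Task 1 = 0; EF_Task 1 = 10
ES_Task 2 = 0; EF_Task 2 = 12
ES_Task 3 = 0; EF_Task 3 = 5
ES_Task 4 = 0; EF_Task 4 = 5
ES_Task 5 = max(EF_Task 3=5, EF_Task 4=5) = 5; EF_Task 5 = 5+3 = 8
ES_Task 6 = max(EF_Task 1=10, EF_Task 2=12) = 12; EF_Task 6 = 12+5 = 17
ES_Task 7 = max(EF_Task 4=5, EF_Task 6=17) = 17; EF_Task 7 = 17+4 = 21
ES_Task 8 = 12; EF_Task 8 = 12+13 = 25
ES_Task 9 = 10; EF_Task 9 = 10+5 = 15
ES_Task 10 = max(EF_Task 5=8, EF_Task 7=21, EF_Task 8=25, EF_Task 9=15) = 25; EF_Task 10 = 25+4 = 29
Expected project duration μ = 29 days. Critical path: Task 2 → Task 8 → Task 10.

Variance along critical path = 2.778 + 2.778 + 1.000 = 6.556
σ = √6.556 = 2.560 days

2.56 days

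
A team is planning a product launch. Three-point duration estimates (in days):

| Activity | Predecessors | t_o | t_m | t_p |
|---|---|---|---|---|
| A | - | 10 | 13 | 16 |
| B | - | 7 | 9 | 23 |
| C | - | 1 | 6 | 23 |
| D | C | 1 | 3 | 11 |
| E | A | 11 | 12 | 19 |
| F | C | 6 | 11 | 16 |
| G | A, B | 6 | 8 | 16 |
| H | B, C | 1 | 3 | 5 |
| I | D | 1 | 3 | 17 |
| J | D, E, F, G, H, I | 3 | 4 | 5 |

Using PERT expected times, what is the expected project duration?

30 days

te_A = (10 + 4·13 + 16)/6 = 78/6 = 13
te_B = (7 + 4·9 + 23)/6 = 66/6 = 11
te_C = (1 + 4·6 + 23)/6 = 48/6 = 8
te_D = (1 + 4·3 + 11)/6 = 24/6 = 4
te_E = (11 + 4·12 + 19)/6 = 78/6 = 13
te_F = (6 + 4·11 + 16)/6 = 66/6 = 11
te_G = (6 + 4·8 + 16)/6 = 54/6 = 9
te_H = (1 + 4·3 + 5)/6 = 18/6 = 3
te_I = (1 + 4·3 + 17)/6 = 30/6 = 5
te_J = (3 + 4·4 + 5)/6 = 24/6 = 4

Forward pass:
ES_A = 0; EF_A = 13
ES_B = 0; EF_B = 11
ES_C = 0; EF_C = 8
ES_D = 8; EF_D = 8+4 = 12
ES_E = 13; EF_E = 13+13 = 26
ES_F = 8; EF_F = 8+11 = 19
ES_G = max(EF_A=13, EF_B=11) = 13; EF_G = 13+9 = 22
ES_H = max(EF_B=11, EF_C=8) = 11; EF_H = 11+3 = 14
ES_I = 12; EF_I = 12+5 = 17
ES_J = max(EF_D=12, EF_E=26, EF_F=19, EF_G=22, EF_H=14, EF_I=17) = 26; EF_J = 26+4 = 30
Expected project duration μ = 30 days. Critical path: A → E → J.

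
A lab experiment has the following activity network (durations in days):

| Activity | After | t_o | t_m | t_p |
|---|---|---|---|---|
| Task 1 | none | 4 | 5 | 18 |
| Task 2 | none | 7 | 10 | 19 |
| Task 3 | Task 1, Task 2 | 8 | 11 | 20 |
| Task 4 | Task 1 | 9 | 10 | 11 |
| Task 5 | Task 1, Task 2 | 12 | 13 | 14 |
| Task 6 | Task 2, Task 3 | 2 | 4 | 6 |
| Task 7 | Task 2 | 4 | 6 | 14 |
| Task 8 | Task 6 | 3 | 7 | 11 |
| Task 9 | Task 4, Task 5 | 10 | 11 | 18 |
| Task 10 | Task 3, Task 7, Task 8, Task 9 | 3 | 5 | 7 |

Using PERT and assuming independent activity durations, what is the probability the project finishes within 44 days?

te_Task 1 = (4 + 4·5 + 18)/6 = 42/6 = 7; σ²_Task 1 = ((18−4)/6)² = 5.444
te_Task 2 = (7 + 4·10 + 19)/6 = 66/6 = 11; σ²_Task 2 = ((19−7)/6)² = 4.000
te_Task 3 = (8 + 4·11 + 20)/6 = 72/6 = 12; σ²_Task 3 = ((20−8)/6)² = 4.000
te_Task 4 = (9 + 4·10 + 11)/6 = 60/6 = 10; σ²_Task 4 = ((11−9)/6)² = 0.111
te_Task 5 = (12 + 4·13 + 14)/6 = 78/6 = 13; σ²_Task 5 = ((14−12)/6)² = 0.111
te_Task 6 = (2 + 4·4 + 6)/6 = 24/6 = 4; σ²_Task 6 = ((6−2)/6)² = 0.444
te_Task 7 = (4 + 4·6 + 14)/6 = 42/6 = 7; σ²_Task 7 = ((14−4)/6)² = 2.778
te_Task 8 = (3 + 4·7 + 11)/6 = 42/6 = 7; σ²_Task 8 = ((11−3)/6)² = 1.778
te_Task 9 = (10 + 4·11 + 18)/6 = 72/6 = 12; σ²_Task 9 = ((18−10)/6)² = 1.778
te_Task 10 = (3 + 4·5 + 7)/6 = 30/6 = 5; σ²_Task 10 = ((7−3)/6)² = 0.444

Forward pass:
ES_Task 1 = 0; EF_Task 1 = 7
ES_Task 2 = 0; EF_Task 2 = 11
ES_Task 3 = max(EF_Task 1=7, EF_Task 2=11) = 11; EF_Task 3 = 11+12 = 23
ES_Task 4 = 7; EF_Task 4 = 7+10 = 17
ES_Task 5 = max(EF_Task 1=7, EF_Task 2=11) = 11; EF_Task 5 = 11+13 = 24
ES_Task 6 = max(EF_Task 2=11, EF_Task 3=23) = 23; EF_Task 6 = 23+4 = 27
ES_Task 7 = 11; EF_Task 7 = 11+7 = 18
ES_Task 8 = 27; EF_Task 8 = 27+7 = 34
ES_Task 9 = max(EF_Task 4=17, EF_Task 5=24) = 24; EF_Task 9 = 24+12 = 36
ES_Task 10 = max(EF_Task 3=23, EF_Task 7=18, EF_Task 8=34, EF_Task 9=36) = 36; EF_Task 10 = 36+5 = 41
Expected project duration μ = 41 days. Critical path: Task 2 → Task 5 → Task 9 → Task 10.

Variance along critical path = 4.000 + 0.111 + 1.778 + 0.444 = 6.333; σ = √6.333 = 2.517 days.
Z = (44 − 41) / 2.517 = 1.192
P(T ≤ 44) = Φ(1.192) ≈ 0.883

0.883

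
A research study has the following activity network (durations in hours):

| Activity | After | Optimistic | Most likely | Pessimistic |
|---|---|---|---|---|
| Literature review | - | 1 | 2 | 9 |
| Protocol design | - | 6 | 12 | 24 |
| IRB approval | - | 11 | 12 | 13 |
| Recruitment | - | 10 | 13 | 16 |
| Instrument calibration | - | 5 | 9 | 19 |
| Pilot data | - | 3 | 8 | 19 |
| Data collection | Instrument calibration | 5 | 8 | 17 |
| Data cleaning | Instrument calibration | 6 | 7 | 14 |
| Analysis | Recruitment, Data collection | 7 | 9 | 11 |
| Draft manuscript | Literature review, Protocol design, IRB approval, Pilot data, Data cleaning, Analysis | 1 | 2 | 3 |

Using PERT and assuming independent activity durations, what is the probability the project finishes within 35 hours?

te_Literature review = (1 + 4·2 + 9)/6 = 18/6 = 3; σ²_Literature review = ((9−1)/6)² = 1.778
te_Protocol design = (6 + 4·12 + 24)/6 = 78/6 = 13; σ²_Protocol design = ((24−6)/6)² = 9.000
te_IRB approval = (11 + 4·12 + 13)/6 = 72/6 = 12; σ²_IRB approval = ((13−11)/6)² = 0.111
te_Recruitment = (10 + 4·13 + 16)/6 = 78/6 = 13; σ²_Recruitment = ((16−10)/6)² = 1.000
te_Instrument calibration = (5 + 4·9 + 19)/6 = 60/6 = 10; σ²_Instrument calibration = ((19−5)/6)² = 5.444
te_Pilot data = (3 + 4·8 + 19)/6 = 54/6 = 9; σ²_Pilot data = ((19−3)/6)² = 7.111
te_Data collection = (5 + 4·8 + 17)/6 = 54/6 = 9; σ²_Data collection = ((17−5)/6)² = 4.000
te_Data cleaning = (6 + 4·7 + 14)/6 = 48/6 = 8; σ²_Data cleaning = ((14−6)/6)² = 1.778
te_Analysis = (7 + 4·9 + 11)/6 = 54/6 = 9; σ²_Analysis = ((11−7)/6)² = 0.444
te_Draft manuscript = (1 + 4·2 + 3)/6 = 12/6 = 2; σ²_Draft manuscript = ((3−1)/6)² = 0.111

Forward pass:
ES_Literature review = 0; EF_Literature review = 3
ES_Protocol design = 0; EF_Protocol design = 13
ES_IRB approval = 0; EF_IRB approval = 12
ES_Recruitment = 0; EF_Recruitment = 13
ES_Instrument calibration = 0; EF_Instrument calibration = 10
ES_Pilot data = 0; EF_Pilot data = 9
ES_Data collection = 10; EF_Data collection = 10+9 = 19
ES_Data cleaning = 10; EF_Data cleaning = 10+8 = 18
ES_Analysis = max(EF_Recruitment=13, EF_Data collection=19) = 19; EF_Analysis = 19+9 = 28
ES_Draft manuscript = max(EF_Literature review=3, EF_Protocol design=13, EF_IRB approval=12, EF_Pilot data=9, EF_Data cleaning=18, EF_Analysis=28) = 28; EF_Draft manuscript = 28+2 = 30
Expected project duration μ = 30 hours. Critical path: Instrument calibration → Data collection → Analysis → Draft manuscript.

Variance along critical path = 5.444 + 4.000 + 0.444 + 0.111 = 10.000; σ = √10.000 = 3.162 hours.
Z = (35 − 30) / 3.162 = 1.581
P(T ≤ 35) = Φ(1.581) ≈ 0.943

0.943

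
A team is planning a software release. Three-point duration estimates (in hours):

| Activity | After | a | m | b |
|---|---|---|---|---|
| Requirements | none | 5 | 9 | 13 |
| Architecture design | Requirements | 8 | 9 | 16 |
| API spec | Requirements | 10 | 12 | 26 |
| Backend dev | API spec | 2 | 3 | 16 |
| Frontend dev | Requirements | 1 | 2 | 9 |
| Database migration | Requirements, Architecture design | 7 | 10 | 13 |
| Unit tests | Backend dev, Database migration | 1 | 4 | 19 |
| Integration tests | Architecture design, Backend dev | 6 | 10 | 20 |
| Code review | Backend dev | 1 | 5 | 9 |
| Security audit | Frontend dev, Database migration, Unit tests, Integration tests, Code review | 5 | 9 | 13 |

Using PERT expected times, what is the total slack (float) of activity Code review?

te_Requirements = (5 + 4·9 + 13)/6 = 54/6 = 9
te_Architecture design = (8 + 4·9 + 16)/6 = 60/6 = 10
te_API spec = (10 + 4·12 + 26)/6 = 84/6 = 14
te_Backend dev = (2 + 4·3 + 16)/6 = 30/6 = 5
te_Frontend dev = (1 + 4·2 + 9)/6 = 18/6 = 3
te_Database migration = (7 + 4·10 + 13)/6 = 60/6 = 10
te_Unit tests = (1 + 4·4 + 19)/6 = 36/6 = 6
te_Integration tests = (6 + 4·10 + 20)/6 = 66/6 = 11
te_Code review = (1 + 4·5 + 9)/6 = 30/6 = 5
te_Security audit = (5 + 4·9 + 13)/6 = 54/6 = 9

Forward pass:
ES_Requirements = 0; EF_Requirements = 9
ES_Architecture design = 9; EF_Architecture design = 9+10 = 19
ES_API spec = 9; EF_API spec = 9+14 = 23
ES_Backend dev = 23; EF_Backend dev = 23+5 = 28
ES_Frontend dev = 9; EF_Frontend dev = 9+3 = 12
ES_Database migration = max(EF_Requirements=9, EF_Architecture design=19) = 19; EF_Database migration = 19+10 = 29
ES_Unit tests = max(EF_Backend dev=28, EF_Database migration=29) = 29; EF_Unit tests = 29+6 = 35
ES_Integration tests = max(EF_Architecture design=19, EF_Backend dev=28) = 28; EF_Integration tests = 28+11 = 39
ES_Code review = 28; EF_Code review = 28+5 = 33
ES_Security audit = max(EF_Frontend dev=12, EF_Database migration=29, EF_Unit tests=35, EF_Integration tests=39, EF_Code review=33) = 39; EF_Security audit = 39+9 = 48
Expected project duration μ = 48 hours. Critical path: Requirements → API spec → Backend dev → Integration tests → Security audit.

Backward pass:
LF_Security audit = 48; LS_Security audit = 48−9 = 39
LF_Code review = LS_Security audit = 39; LS_Code review = 39−5 = 34
LF_Integration tests = LS_Security audit = 39; LS_Integration tests = 39−11 = 28
LF_Unit tests = LS_Security audit = 39; LS_Unit tests = 39−6 = 33
LF_Database migration = min(LS_Unit tests=33, LS_Security audit=39) = 33; LS_Database migration = 33−10 = 23
LF_Frontend dev = LS_Security audit = 39; LS_Frontend dev = 39−3 = 36
LF_Backend dev = min(LS_Unit tests=33, LS_Integration tests=28, LS_Code review=34) = 28; LS_Backend dev = 28−5 = 23
LF_API spec = LS_Backend dev = 23; LS_API spec = 23−14 = 9
LF_Architecture design = min(LS_Database migration=23, LS_Integration tests=28) = 23; LS_Architecture design = 23−10 = 13
LF_Requirements = min(LS_Architecture design=13, LS_API spec=9, LS_Frontend dev=36, LS_Database migration=23) = 9; LS_Requirements = 9−9 = 0
Slack_Code review = LS_Code review − ES_Code review = 34 − 28 = 6

6 hours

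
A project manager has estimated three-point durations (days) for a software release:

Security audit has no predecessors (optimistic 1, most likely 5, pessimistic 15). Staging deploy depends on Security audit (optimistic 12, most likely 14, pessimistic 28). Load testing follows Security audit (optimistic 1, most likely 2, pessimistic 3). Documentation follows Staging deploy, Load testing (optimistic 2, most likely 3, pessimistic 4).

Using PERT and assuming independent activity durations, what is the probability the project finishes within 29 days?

te_Security audit = (1 + 4·5 + 15)/6 = 36/6 = 6; σ²_Security audit = ((15−1)/6)² = 5.444
te_Staging deploy = (12 + 4·14 + 28)/6 = 96/6 = 16; σ²_Staging deploy = ((28−12)/6)² = 7.111
te_Load testing = (1 + 4·2 + 3)/6 = 12/6 = 2; σ²_Load testing = ((3−1)/6)² = 0.111
te_Documentation = (2 + 4·3 + 4)/6 = 18/6 = 3; σ²_Documentation = ((4−2)/6)² = 0.111

Forward pass:
ES_Security audit = 0; EF_Security audit = 6
ES_Staging deploy = 6; EF_Staging deploy = 6+16 = 22
ES_Load testing = 6; EF_Load testing = 6+2 = 8
ES_Documentation = max(EF_Staging deploy=22, EF_Load testing=8) = 22; EF_Documentation = 22+3 = 25
Expected project duration μ = 25 days. Critical path: Security audit → Staging deploy → Documentation.

Variance along critical path = 5.444 + 7.111 + 0.111 = 12.667; σ = √12.667 = 3.559 days.
Z = (29 − 25) / 3.559 = 1.124
P(T ≤ 29) = Φ(1.124) ≈ 0.869

0.869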